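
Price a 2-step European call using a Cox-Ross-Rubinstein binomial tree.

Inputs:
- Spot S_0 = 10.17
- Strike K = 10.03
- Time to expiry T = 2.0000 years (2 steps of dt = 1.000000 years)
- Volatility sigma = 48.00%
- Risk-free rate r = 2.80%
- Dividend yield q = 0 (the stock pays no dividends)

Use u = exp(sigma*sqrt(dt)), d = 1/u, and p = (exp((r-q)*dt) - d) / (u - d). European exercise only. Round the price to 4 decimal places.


dt = T/N = 1.000000
u = exp(sigma*sqrt(dt)) = 1.616074; d = 1/u = 0.618783
p = (exp((r-q)*dt) - d) / (u - d) = 0.410725
Discount per step: exp(-r*dt) = 0.972388
Stock lattice S(k, i) with i counting down-moves:
  k=0: S(0,0) = 10.1700
  k=1: S(1,0) = 16.4355; S(1,1) = 6.2930
  k=2: S(2,0) = 26.5610; S(2,1) = 10.1700; S(2,2) = 3.8940
Terminal payoffs V(N, i) = max(S_T - K, 0):
  V(2,0) = 16.530953; V(2,1) = 0.140000; V(2,2) = 0.000000
Backward induction: V(k, i) = exp(-r*dt) * [p * V(k+1, i) + (1-p) * V(k+1, i+1)].
  V(1,0) = exp(-r*dt) * [p*16.530953 + (1-p)*0.140000] = 6.682421
  V(1,1) = exp(-r*dt) * [p*0.140000 + (1-p)*0.000000] = 0.055914
  V(0,0) = exp(-r*dt) * [p*6.682421 + (1-p)*0.055914] = 2.700892

Answer: Price = V(0,0) = 2.7009


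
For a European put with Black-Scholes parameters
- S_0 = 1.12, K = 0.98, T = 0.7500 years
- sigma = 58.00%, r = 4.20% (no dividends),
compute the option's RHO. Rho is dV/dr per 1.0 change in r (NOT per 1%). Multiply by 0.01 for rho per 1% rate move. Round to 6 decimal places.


d1 = 0.5797022601; d2 = 0.0774075259
phi(d1) = 0.3372381612; exp(-qT) = 1.0000000000; exp(-rT) = 0.9689909565
N(-d2) = 0.4691496770
Rho = -K*T*exp(-rT)*N(-d2) = -0.9800 * 0.7500 * 0.9689909565 * 0.4691496770 = -0.334132

Answer: Rho = -0.334132


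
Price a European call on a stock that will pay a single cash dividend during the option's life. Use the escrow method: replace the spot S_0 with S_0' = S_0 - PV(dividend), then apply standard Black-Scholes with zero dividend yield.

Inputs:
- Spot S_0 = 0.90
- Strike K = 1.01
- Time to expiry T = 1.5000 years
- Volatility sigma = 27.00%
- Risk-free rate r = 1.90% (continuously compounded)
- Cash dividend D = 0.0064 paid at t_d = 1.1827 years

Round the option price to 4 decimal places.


PV(D) = D * exp(-r * t_d) = 0.0064 * 0.97777930 = 0.00625779
S_0' = S_0 - PV(D) = 0.9000 - 0.00625779 = 0.89374221
d1 = (ln(S_0'/K) + (r + sigma^2/2)*T) / (sigma*sqrt(T)) = -0.11828081
d2 = d1 - sigma*sqrt(T) = -0.44896192
exp(-rT) = 0.97190229
N(d1) = 0.45292258; N(d2) = 0.32672956
C = S_0' * N(d1) - K * exp(-rT) * N(d2) = 0.89374221 * 0.45292258 - 1.0100 * 0.97190229 * 0.32672956 = 0.0841

Answer: Price = 0.0841


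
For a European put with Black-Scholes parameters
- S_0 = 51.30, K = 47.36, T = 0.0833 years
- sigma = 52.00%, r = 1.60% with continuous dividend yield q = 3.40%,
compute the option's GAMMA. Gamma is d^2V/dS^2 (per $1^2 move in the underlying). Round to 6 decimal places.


Answer: Gamma = 0.043223

Derivation:
d1 = 0.5975139748; d2 = 0.4474329300
phi(d1) = 0.3337209854; exp(-qT) = 0.9971718069; exp(-rT) = 0.9986680878
Gamma = exp(-qT) * phi(d1) / (S * sigma * sqrt(T)) = 0.9971718069 * 0.3337209854 / (51.3000 * 0.5200 * 0.2886173938) = 0.043223


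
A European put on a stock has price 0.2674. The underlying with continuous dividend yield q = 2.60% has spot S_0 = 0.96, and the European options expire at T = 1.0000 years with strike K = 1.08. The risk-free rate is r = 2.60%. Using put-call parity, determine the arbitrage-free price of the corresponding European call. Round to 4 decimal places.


Answer: Call price = 0.1505

Derivation:
Put-call parity: C - P = S_0 * exp(-qT) - K * exp(-rT).
S_0 * exp(-qT) = 0.9600 * 0.97433509 = 0.93536169
K * exp(-rT) = 1.0800 * 0.97433509 = 1.05228190
C = P + S*exp(-qT) - K*exp(-rT)
C = 0.2674 + 0.93536169 - 1.05228190 = 0.1505


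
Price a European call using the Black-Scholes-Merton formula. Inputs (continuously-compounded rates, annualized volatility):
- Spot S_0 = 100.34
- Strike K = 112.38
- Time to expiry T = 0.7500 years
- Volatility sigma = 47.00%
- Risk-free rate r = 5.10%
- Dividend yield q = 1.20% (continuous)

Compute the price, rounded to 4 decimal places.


d1 = (ln(S/K) + (r - q + 0.5*sigma^2) * T) / (sigma * sqrt(T)) = -0.00303187
d2 = d1 - sigma * sqrt(T) = -0.41006381
exp(-rT) = 0.96247229; exp(-qT) = 0.99104038
C = S_0 * exp(-qT) * N(d1) - K * exp(-rT) * N(d2)
N(d1) = 0.49879046; N(d2) = 0.34087957
C = 100.3400 * 0.99104038 * 0.49879046 - 112.3800 * 0.96247229 * 0.34087957 = 12.7298

Answer: Price = 12.7298


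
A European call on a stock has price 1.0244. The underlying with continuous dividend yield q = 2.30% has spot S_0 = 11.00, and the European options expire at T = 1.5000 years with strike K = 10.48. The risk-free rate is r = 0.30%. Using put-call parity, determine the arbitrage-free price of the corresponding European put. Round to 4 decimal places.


Put-call parity: C - P = S_0 * exp(-qT) - K * exp(-rT).
S_0 * exp(-qT) = 11.0000 * 0.96608834 = 10.62697174
K * exp(-rT) = 10.4800 * 0.99551011 = 10.43294595
P = C - S*exp(-qT) + K*exp(-rT)
P = 1.0244 - 10.62697174 + 10.43294595 = 0.8304

Answer: Put price = 0.8304


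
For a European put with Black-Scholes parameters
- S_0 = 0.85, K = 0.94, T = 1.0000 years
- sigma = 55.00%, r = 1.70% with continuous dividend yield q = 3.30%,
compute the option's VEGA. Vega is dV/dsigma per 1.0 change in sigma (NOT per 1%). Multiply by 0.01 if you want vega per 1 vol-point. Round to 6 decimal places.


Answer: Vega = 0.327444

Derivation:
d1 = 0.0629208622; d2 = -0.4870791378
phi(d1) = 0.3981533483; exp(-qT) = 0.9675385596; exp(-rT) = 0.9831436846
Vega = S * exp(-qT) * phi(d1) * sqrt(T) = 0.8500 * 0.9675385596 * 0.3981533483 * 1.0000000000 = 0.327444


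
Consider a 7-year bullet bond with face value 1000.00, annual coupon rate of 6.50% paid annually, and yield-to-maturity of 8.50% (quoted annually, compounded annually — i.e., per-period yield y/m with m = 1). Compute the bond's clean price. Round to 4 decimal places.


Answer: Price = 897.6297

Derivation:
Coupon per period c = face * coupon_rate / m = 65.000000
Periods per year m = 1; per-period yield y/m = 0.085000
Number of cashflows N = 7
Cashflows (t years, CF_t, discount factor 1/(1+y/m)^(m*t), PV):
  t = 1.0000: CF_t = 65.000000, DF = 0.921659, PV = 59.907834
  t = 2.0000: CF_t = 65.000000, DF = 0.849455, PV = 55.214594
  t = 3.0000: CF_t = 65.000000, DF = 0.782908, PV = 50.889026
  t = 4.0000: CF_t = 65.000000, DF = 0.721574, PV = 46.902328
  t = 5.0000: CF_t = 65.000000, DF = 0.665045, PV = 43.227953
  t = 6.0000: CF_t = 65.000000, DF = 0.612945, PV = 39.841431
  t = 7.0000: CF_t = 1065.000000, DF = 0.564926, PV = 601.646564
Price P = sum_t PV_t = 897.629730


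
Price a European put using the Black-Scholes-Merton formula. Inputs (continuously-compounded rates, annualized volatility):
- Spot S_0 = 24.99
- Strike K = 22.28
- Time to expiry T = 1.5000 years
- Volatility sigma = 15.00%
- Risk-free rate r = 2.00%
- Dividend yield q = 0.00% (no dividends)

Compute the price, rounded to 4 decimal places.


Answer: Price = 0.5229

Derivation:
d1 = (ln(S/K) + (r - q + 0.5*sigma^2) * T) / (sigma * sqrt(T)) = 0.87997282
d2 = d1 - sigma * sqrt(T) = 0.69626109
exp(-rT) = 0.97044553; exp(-qT) = 1.00000000
P = K * exp(-rT) * N(-d2) - S_0 * exp(-qT) * N(-d1)
N(-d1) = 0.18943702; N(-d2) = 0.24313267
P = 22.2800 * 0.97044553 * 0.24313267 - 24.9900 * 1.00000000 * 0.18943702 = 0.5229


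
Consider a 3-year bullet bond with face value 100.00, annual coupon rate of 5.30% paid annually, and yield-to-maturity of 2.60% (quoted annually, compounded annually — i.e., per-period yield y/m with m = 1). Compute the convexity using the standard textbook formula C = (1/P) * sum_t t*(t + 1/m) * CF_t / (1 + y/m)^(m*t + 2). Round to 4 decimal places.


Answer: Convexity = 10.6774

Derivation:
Coupon per period c = face * coupon_rate / m = 5.300000
Periods per year m = 1; per-period yield y/m = 0.026000
Number of cashflows N = 3
Cashflows (t years, CF_t, discount factor 1/(1+y/m)^(m*t), PV):
  t = 1.0000: CF_t = 5.300000, DF = 0.974659, PV = 5.165692
  t = 2.0000: CF_t = 5.300000, DF = 0.949960, PV = 5.034788
  t = 3.0000: CF_t = 105.300000, DF = 0.925887, PV = 97.495886
Price P = sum_t PV_t = 107.696365
Convexity numerator sum_t t*(t + 1/m) * CF_t / (1+y/m)^(m*t + 2):
  t = 1.0000: term = 9.814401
  t = 2.0000: term = 28.697078
  t = 3.0000: term = 1111.406195
Convexity = (1/P) * sum = 1149.917674 / 107.696365 = 10.677405


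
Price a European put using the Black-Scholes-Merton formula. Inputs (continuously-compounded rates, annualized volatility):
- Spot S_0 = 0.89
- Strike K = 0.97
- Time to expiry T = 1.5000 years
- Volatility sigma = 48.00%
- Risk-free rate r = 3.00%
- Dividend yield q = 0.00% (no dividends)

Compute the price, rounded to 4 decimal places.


d1 = (ln(S/K) + (r - q + 0.5*sigma^2) * T) / (sigma * sqrt(T)) = 0.22406944
d2 = d1 - sigma * sqrt(T) = -0.36380810
exp(-rT) = 0.95599748; exp(-qT) = 1.00000000
P = K * exp(-rT) * N(-d2) - S_0 * exp(-qT) * N(-d1)
N(-d1) = 0.41135164; N(-d2) = 0.64199934
P = 0.9700 * 0.95599748 * 0.64199934 - 0.8900 * 1.00000000 * 0.41135164 = 0.2292

Answer: Price = 0.2292


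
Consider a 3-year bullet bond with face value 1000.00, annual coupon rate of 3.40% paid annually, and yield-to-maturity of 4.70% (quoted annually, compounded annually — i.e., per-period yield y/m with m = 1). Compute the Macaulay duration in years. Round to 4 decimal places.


Answer: Macaulay duration = 2.9005 years

Derivation:
Coupon per period c = face * coupon_rate / m = 34.000000
Periods per year m = 1; per-period yield y/m = 0.047000
Number of cashflows N = 3
Cashflows (t years, CF_t, discount factor 1/(1+y/m)^(m*t), PV):
  t = 1.0000: CF_t = 34.000000, DF = 0.955110, PV = 32.473734
  t = 2.0000: CF_t = 34.000000, DF = 0.912235, PV = 31.015983
  t = 3.0000: CF_t = 1034.000000, DF = 0.871284, PV = 900.908104
Price P = sum_t PV_t = 964.397822
Macaulay numerator sum_t t * PV_t:
  t * PV_t at t = 1.0000: 32.473734
  t * PV_t at t = 2.0000: 62.031967
  t * PV_t at t = 3.0000: 2702.724313
Macaulay duration D = (sum_t t * PV_t) / P = 2797.230014 / 964.397822 = 2.900494


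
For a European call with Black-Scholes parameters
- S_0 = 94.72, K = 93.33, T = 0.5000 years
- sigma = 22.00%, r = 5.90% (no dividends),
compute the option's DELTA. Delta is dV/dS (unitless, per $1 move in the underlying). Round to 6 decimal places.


d1 = 0.3624473254; d2 = 0.2068838336
phi(d1) = 0.3735802026; exp(-qT) = 1.0000000000; exp(-rT) = 0.9709308776
N(d1) = 0.6414911102
Delta = exp(-qT) * N(d1) = 1.0000000000 * 0.6414911102 = 0.641491

Answer: Delta = 0.641491


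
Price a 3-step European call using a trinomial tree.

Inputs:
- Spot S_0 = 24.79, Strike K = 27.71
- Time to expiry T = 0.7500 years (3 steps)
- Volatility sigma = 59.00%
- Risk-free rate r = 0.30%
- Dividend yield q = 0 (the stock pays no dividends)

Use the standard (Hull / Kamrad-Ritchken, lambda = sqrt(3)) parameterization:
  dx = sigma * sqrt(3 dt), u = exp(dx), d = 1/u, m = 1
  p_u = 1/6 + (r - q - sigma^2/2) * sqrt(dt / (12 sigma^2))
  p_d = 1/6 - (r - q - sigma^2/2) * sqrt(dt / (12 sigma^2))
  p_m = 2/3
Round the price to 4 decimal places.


Answer: Price = V(0,0) = 3.8417

Derivation:
dt = T/N = 0.250000; dx = sigma*sqrt(3*dt) = 0.510955
u = exp(dx) = 1.666882; d = 1/u = 0.599922
p_u = 0.124821, p_m = 0.666667, p_d = 0.208512
Discount per step: exp(-r*dt) = 0.999250
Stock lattice S(k, j) with j the centered position index:
  k=0: S(0,+0) = 24.7900
  k=1: S(1,-1) = 14.8721; S(1,+0) = 24.7900; S(1,+1) = 41.3220
  k=2: S(2,-2) = 8.9221; S(2,-1) = 14.8721; S(2,+0) = 24.7900; S(2,+1) = 41.3220; S(2,+2) = 68.8789
  k=3: S(3,-3) = 5.3526; S(3,-2) = 8.9221; S(3,-1) = 14.8721; S(3,+0) = 24.7900; S(3,+1) = 41.3220; S(3,+2) = 68.8789; S(3,+3) = 114.8131
Terminal payoffs V(N, j) = max(S_T - K, 0):
  V(3,-3) = 0.000000; V(3,-2) = 0.000000; V(3,-1) = 0.000000; V(3,+0) = 0.000000; V(3,+1) = 13.612012; V(3,+2) = 41.168930; V(3,+3) = 87.103068
Backward induction: V(k, j) = exp(-r*dt) * [p_u * V(k+1, j+1) + p_m * V(k+1, j) + p_d * V(k+1, j-1)]
  V(2,-2) = exp(-r*dt) * [p_u*0.000000 + p_m*0.000000 + p_d*0.000000] = 0.000000
  V(2,-1) = exp(-r*dt) * [p_u*0.000000 + p_m*0.000000 + p_d*0.000000] = 0.000000
  V(2,+0) = exp(-r*dt) * [p_u*13.612012 + p_m*0.000000 + p_d*0.000000] = 1.697791
  V(2,+1) = exp(-r*dt) * [p_u*41.168930 + p_m*13.612012 + p_d*0.000000] = 14.202766
  V(2,+2) = exp(-r*dt) * [p_u*87.103068 + p_m*41.168930 + p_d*13.612012] = 41.125662
  V(1,-1) = exp(-r*dt) * [p_u*1.697791 + p_m*0.000000 + p_d*0.000000] = 0.211761
  V(1,+0) = exp(-r*dt) * [p_u*14.202766 + p_m*1.697791 + p_d*0.000000] = 2.902487
  V(1,+1) = exp(-r*dt) * [p_u*41.125662 + p_m*14.202766 + p_d*1.697791] = 14.944655
  V(0,+0) = exp(-r*dt) * [p_u*14.944655 + p_m*2.902487 + p_d*0.211761] = 3.841670


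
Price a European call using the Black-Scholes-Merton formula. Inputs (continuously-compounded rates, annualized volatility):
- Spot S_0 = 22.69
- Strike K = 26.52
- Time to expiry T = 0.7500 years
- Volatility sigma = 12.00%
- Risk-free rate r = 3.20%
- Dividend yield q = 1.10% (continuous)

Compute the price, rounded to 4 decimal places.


d1 = (ln(S/K) + (r - q + 0.5*sigma^2) * T) / (sigma * sqrt(T)) = -1.29735288
d2 = d1 - sigma * sqrt(T) = -1.40127593
exp(-rT) = 0.97628571; exp(-qT) = 0.99178394
C = S_0 * exp(-qT) * N(d1) - K * exp(-rT) * N(d2)
N(d1) = 0.09725490; N(d2) = 0.08056579
C = 22.6900 * 0.99178394 * 0.09725490 - 26.5200 * 0.97628571 * 0.08056579 = 0.1026

Answer: Price = 0.1026


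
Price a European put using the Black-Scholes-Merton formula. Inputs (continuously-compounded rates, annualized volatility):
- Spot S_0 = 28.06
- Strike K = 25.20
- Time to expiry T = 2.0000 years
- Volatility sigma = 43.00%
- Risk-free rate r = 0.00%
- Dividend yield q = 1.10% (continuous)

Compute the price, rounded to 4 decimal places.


Answer: Price = 5.2248

Derivation:
d1 = (ln(S/K) + (r - q + 0.5*sigma^2) * T) / (sigma * sqrt(T)) = 0.44465683
d2 = d1 - sigma * sqrt(T) = -0.16345500
exp(-rT) = 1.00000000; exp(-qT) = 0.97824024
P = K * exp(-rT) * N(-d2) - S_0 * exp(-qT) * N(-d1)
N(-d1) = 0.32828389; N(-d2) = 0.56491990
P = 25.2000 * 1.00000000 * 0.56491990 - 28.0600 * 0.97824024 * 0.32828389 = 5.2248


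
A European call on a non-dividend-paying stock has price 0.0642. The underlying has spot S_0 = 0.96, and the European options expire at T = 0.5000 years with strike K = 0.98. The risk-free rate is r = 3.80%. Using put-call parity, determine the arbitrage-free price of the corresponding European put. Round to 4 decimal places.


Answer: Put price = 0.0658

Derivation:
Put-call parity: C - P = S_0 * exp(-qT) - K * exp(-rT).
S_0 * exp(-qT) = 0.9600 * 1.00000000 = 0.96000000
K * exp(-rT) = 0.9800 * 0.98117936 = 0.96155577
P = C - S*exp(-qT) + K*exp(-rT)
P = 0.0642 - 0.96000000 + 0.96155577 = 0.0658


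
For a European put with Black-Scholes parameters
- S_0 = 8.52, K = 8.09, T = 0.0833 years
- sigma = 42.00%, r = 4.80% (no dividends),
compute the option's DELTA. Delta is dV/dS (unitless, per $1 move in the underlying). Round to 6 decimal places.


Answer: Delta = -0.301247

Derivation:
d1 = 0.5208169571; d2 = 0.3995976517
phi(d1) = 0.3483443822; exp(-qT) = 1.0000000000; exp(-rT) = 0.9960095830
N(-d1) = 0.3012471446
Delta = -exp(-qT) * N(-d1) = -1.0000000000 * 0.3012471446 = -0.301247


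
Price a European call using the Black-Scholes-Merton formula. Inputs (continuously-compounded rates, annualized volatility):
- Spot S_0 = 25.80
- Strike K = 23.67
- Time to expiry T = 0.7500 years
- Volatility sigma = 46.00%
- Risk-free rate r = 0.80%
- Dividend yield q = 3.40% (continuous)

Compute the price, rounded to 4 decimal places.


Answer: Price = 4.7067

Derivation:
d1 = (ln(S/K) + (r - q + 0.5*sigma^2) * T) / (sigma * sqrt(T)) = 0.36653225
d2 = d1 - sigma * sqrt(T) = -0.03183944
exp(-rT) = 0.99401796; exp(-qT) = 0.97482238
C = S_0 * exp(-qT) * N(d1) - K * exp(-rT) * N(d2)
N(d1) = 0.64301602; N(d2) = 0.48730005
C = 25.8000 * 0.97482238 * 0.64301602 - 23.6700 * 0.99401796 * 0.48730005 = 4.7067


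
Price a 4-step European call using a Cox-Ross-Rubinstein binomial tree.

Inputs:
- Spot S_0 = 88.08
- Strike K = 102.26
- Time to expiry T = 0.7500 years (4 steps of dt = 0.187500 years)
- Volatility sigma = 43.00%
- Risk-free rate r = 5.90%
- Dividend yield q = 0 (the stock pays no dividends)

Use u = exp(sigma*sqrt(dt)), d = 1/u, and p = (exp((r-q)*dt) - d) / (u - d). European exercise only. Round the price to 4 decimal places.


Answer: Price = V(0,0) = 10.0496

Derivation:
dt = T/N = 0.187500
u = exp(sigma*sqrt(dt)) = 1.204658; d = 1/u = 0.830111
p = (exp((r-q)*dt) - d) / (u - d) = 0.483285
Discount per step: exp(-r*dt) = 0.988998
Stock lattice S(k, i) with i counting down-moves:
  k=0: S(0,0) = 88.0800
  k=1: S(1,0) = 106.1063; S(1,1) = 73.1162
  k=2: S(2,0) = 127.8217; S(2,1) = 88.0800; S(2,2) = 60.6946
  k=3: S(3,0) = 153.9814; S(3,1) = 106.1063; S(3,2) = 73.1162; S(3,3) = 50.3833
  k=4: S(4,0) = 185.4949; S(4,1) = 127.8217; S(4,2) = 88.0800; S(4,3) = 60.6946; S(4,4) = 41.8237
Terminal payoffs V(N, i) = max(S_T - K, 0):
  V(4,0) = 83.234891; V(4,1) = 25.561712; V(4,2) = 0.000000; V(4,3) = 0.000000; V(4,4) = 0.000000
Backward induction: V(k, i) = exp(-r*dt) * [p * V(k+1, i) + (1-p) * V(k+1, i+1)].
  V(3,0) = exp(-r*dt) * [p*83.234891 + (1-p)*25.561712] = 52.846427
  V(3,1) = exp(-r*dt) * [p*25.561712 + (1-p)*0.000000] = 12.217680
  V(3,2) = exp(-r*dt) * [p*0.000000 + (1-p)*0.000000] = 0.000000
  V(3,3) = exp(-r*dt) * [p*0.000000 + (1-p)*0.000000] = 0.000000
  V(2,0) = exp(-r*dt) * [p*52.846427 + (1-p)*12.217680] = 31.502506
  V(2,1) = exp(-r*dt) * [p*12.217680 + (1-p)*0.000000] = 5.839660
  V(2,2) = exp(-r*dt) * [p*0.000000 + (1-p)*0.000000] = 0.000000
  V(1,0) = exp(-r*dt) * [p*31.502506 + (1-p)*5.839660] = 18.041433
  V(1,1) = exp(-r*dt) * [p*5.839660 + (1-p)*0.000000] = 2.791170
  V(0,0) = exp(-r*dt) * [p*18.041433 + (1-p)*2.791170] = 10.049601


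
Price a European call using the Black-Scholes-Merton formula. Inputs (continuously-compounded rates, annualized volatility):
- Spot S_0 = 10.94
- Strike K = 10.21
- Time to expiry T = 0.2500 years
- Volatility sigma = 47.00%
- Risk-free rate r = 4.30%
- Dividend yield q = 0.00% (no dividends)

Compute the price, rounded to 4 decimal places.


Answer: Price = 1.4595

Derivation:
d1 = (ln(S/K) + (r - q + 0.5*sigma^2) * T) / (sigma * sqrt(T)) = 0.45710921
d2 = d1 - sigma * sqrt(T) = 0.22210921
exp(-rT) = 0.98930757; exp(-qT) = 1.00000000
C = S_0 * exp(-qT) * N(d1) - K * exp(-rT) * N(d2)
N(d1) = 0.67620373; N(d2) = 0.58788557
C = 10.9400 * 1.00000000 * 0.67620373 - 10.2100 * 0.98930757 * 0.58788557 = 1.4595


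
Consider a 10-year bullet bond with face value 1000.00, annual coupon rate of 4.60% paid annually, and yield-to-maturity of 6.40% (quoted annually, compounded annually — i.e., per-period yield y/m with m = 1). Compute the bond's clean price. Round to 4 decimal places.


Answer: Price = 869.9933

Derivation:
Coupon per period c = face * coupon_rate / m = 46.000000
Periods per year m = 1; per-period yield y/m = 0.064000
Number of cashflows N = 10
Cashflows (t years, CF_t, discount factor 1/(1+y/m)^(m*t), PV):
  t = 1.0000: CF_t = 46.000000, DF = 0.939850, PV = 43.233083
  t = 2.0000: CF_t = 46.000000, DF = 0.883317, PV = 40.632597
  t = 3.0000: CF_t = 46.000000, DF = 0.830185, PV = 38.188531
  t = 4.0000: CF_t = 46.000000, DF = 0.780249, PV = 35.891476
  t = 5.0000: CF_t = 46.000000, DF = 0.733317, PV = 33.732590
  t = 6.0000: CF_t = 46.000000, DF = 0.689208, PV = 31.703562
  t = 7.0000: CF_t = 46.000000, DF = 0.647752, PV = 29.796581
  t = 8.0000: CF_t = 46.000000, DF = 0.608789, PV = 28.004306
  t = 9.0000: CF_t = 46.000000, DF = 0.572170, PV = 26.319836
  t = 10.0000: CF_t = 1046.000000, DF = 0.537754, PV = 562.490776
Price P = sum_t PV_t = 869.993337


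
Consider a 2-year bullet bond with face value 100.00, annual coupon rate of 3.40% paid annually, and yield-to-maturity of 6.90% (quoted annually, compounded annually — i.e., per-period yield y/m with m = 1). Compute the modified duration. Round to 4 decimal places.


Coupon per period c = face * coupon_rate / m = 3.400000
Periods per year m = 1; per-period yield y/m = 0.069000
Number of cashflows N = 2
Cashflows (t years, CF_t, discount factor 1/(1+y/m)^(m*t), PV):
  t = 1.0000: CF_t = 3.400000, DF = 0.935454, PV = 3.180543
  t = 2.0000: CF_t = 103.400000, DF = 0.875074, PV = 90.482612
Price P = sum_t PV_t = 93.663154
First compute Macaulay numerator sum_t t * PV_t:
  t * PV_t at t = 1.0000: 3.180543
  t * PV_t at t = 2.0000: 180.965224
Macaulay duration D = 184.145766 / 93.663154 = 1.966043
Modified duration = D / (1 + y/m) = 1.966043 / (1 + 0.069000) = 1.839142

Answer: Modified duration = 1.8391


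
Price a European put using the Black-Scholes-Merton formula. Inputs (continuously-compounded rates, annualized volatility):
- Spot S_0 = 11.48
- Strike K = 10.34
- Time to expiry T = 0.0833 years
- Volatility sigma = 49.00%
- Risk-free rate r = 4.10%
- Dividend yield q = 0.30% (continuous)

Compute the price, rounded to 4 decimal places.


Answer: Price = 0.1973

Derivation:
d1 = (ln(S/K) + (r - q + 0.5*sigma^2) * T) / (sigma * sqrt(T)) = 0.83262612
d2 = d1 - sigma * sqrt(T) = 0.69120360
exp(-rT) = 0.99659053; exp(-qT) = 0.99975013
P = K * exp(-rT) * N(-d2) - S_0 * exp(-qT) * N(-d1)
N(-d1) = 0.20252781; N(-d2) = 0.24471880
P = 10.3400 * 0.99659053 * 0.24471880 - 11.4800 * 0.99975013 * 0.20252781 = 0.1973


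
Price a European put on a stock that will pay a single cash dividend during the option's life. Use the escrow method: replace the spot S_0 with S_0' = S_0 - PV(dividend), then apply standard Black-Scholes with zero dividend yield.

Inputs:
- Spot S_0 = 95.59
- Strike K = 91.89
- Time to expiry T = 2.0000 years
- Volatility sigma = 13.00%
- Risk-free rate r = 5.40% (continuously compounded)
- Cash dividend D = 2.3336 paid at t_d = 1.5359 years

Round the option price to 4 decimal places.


Answer: Price = 2.3854

Derivation:
PV(D) = D * exp(-r * t_d) = 2.3336 * 0.92040766 = 2.14786331
S_0' = S_0 - PV(D) = 95.5900 - 2.14786331 = 93.44213669
d1 = (ln(S_0'/K) + (r + sigma^2/2)*T) / (sigma*sqrt(T)) = 0.77047539
d2 = d1 - sigma*sqrt(T) = 0.58662762
exp(-rT) = 0.89762760
N(-d1) = 0.22050898; N(-d2) = 0.27872691
P = K * exp(-rT) * N(-d2) - S_0' * N(-d1) = 91.8900 * 0.89762760 * 0.27872691 - 93.44213669 * 0.22050898 = 2.3854


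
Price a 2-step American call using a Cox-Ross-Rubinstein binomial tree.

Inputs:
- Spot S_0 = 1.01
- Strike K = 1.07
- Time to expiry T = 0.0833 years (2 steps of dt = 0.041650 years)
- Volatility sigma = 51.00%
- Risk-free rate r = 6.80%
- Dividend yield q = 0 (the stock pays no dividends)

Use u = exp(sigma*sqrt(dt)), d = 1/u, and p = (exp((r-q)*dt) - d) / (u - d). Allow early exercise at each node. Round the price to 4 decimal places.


dt = T/N = 0.041650
u = exp(sigma*sqrt(dt)) = 1.109692; d = 1/u = 0.901151
p = (exp((r-q)*dt) - d) / (u - d) = 0.487603
Discount per step: exp(-r*dt) = 0.997172
Stock lattice S(k, i) with i counting down-moves:
  k=0: S(0,0) = 1.0100
  k=1: S(1,0) = 1.1208; S(1,1) = 0.9102
  k=2: S(2,0) = 1.2437; S(2,1) = 1.0100; S(2,2) = 0.8202
Terminal payoffs V(N, i) = max(S_T - K, 0):
  V(2,0) = 0.173730; V(2,1) = 0.000000; V(2,2) = 0.000000
Backward induction: V(k, i) = exp(-r*dt) * [p * V(k+1, i) + (1-p) * V(k+1, i+1)]; then take max(V_cont, immediate exercise) for American.
  V(1,0) = exp(-r*dt) * [p*0.173730 + (1-p)*0.000000] = 0.084472; exercise = 0.050789; V(1,0) = max -> 0.084472
  V(1,1) = exp(-r*dt) * [p*0.000000 + (1-p)*0.000000] = 0.000000; exercise = 0.000000; V(1,1) = max -> 0.000000
  V(0,0) = exp(-r*dt) * [p*0.084472 + (1-p)*0.000000] = 0.041072; exercise = 0.000000; V(0,0) = max -> 0.041072

Answer: Price = V(0,0) = 0.0411


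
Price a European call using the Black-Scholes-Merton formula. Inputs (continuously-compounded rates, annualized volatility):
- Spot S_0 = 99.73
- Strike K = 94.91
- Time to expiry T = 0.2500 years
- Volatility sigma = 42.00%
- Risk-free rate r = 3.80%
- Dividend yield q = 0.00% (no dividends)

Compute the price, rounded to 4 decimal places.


d1 = (ln(S/K) + (r - q + 0.5*sigma^2) * T) / (sigma * sqrt(T)) = 0.38613076
d2 = d1 - sigma * sqrt(T) = 0.17613076
exp(-rT) = 0.99054498; exp(-qT) = 1.00000000
C = S_0 * exp(-qT) * N(d1) - K * exp(-rT) * N(d2)
N(d1) = 0.65030009; N(d2) = 0.56990439
C = 99.7300 * 1.00000000 * 0.65030009 - 94.9100 * 0.99054498 * 0.56990439 = 11.2762

Answer: Price = 11.2762


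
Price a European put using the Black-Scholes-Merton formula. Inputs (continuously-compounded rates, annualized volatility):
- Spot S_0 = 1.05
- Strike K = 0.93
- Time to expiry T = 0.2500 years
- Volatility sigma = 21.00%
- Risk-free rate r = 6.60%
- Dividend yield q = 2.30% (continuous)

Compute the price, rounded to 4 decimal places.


Answer: Price = 0.0051

Derivation:
d1 = (ln(S/K) + (r - q + 0.5*sigma^2) * T) / (sigma * sqrt(T)) = 1.31069864
d2 = d1 - sigma * sqrt(T) = 1.20569864
exp(-rT) = 0.98363538; exp(-qT) = 0.99426650
P = K * exp(-rT) * N(-d2) - S_0 * exp(-qT) * N(-d1)
N(-d1) = 0.09497980; N(-d2) = 0.11396686
P = 0.9300 * 0.98363538 * 0.11396686 - 1.0500 * 0.99426650 * 0.09497980 = 0.0051


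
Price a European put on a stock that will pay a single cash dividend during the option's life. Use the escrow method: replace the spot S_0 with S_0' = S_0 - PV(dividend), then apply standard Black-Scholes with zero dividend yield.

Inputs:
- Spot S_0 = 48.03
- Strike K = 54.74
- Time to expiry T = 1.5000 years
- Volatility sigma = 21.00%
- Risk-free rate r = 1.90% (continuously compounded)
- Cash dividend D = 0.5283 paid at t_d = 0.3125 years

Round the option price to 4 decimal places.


PV(D) = D * exp(-r * t_d) = 0.5283 * 0.99408009 = 0.52517251
S_0' = S_0 - PV(D) = 48.0300 - 0.52517251 = 47.50482749
d1 = (ln(S_0'/K) + (r + sigma^2/2)*T) / (sigma*sqrt(T)) = -0.31177870
d2 = d1 - sigma*sqrt(T) = -0.56897512
exp(-rT) = 0.97190229
N(-d1) = 0.62239564; N(-d2) = 0.71531349
P = K * exp(-rT) * N(-d2) - S_0' * N(-d1) = 54.7400 * 0.97190229 * 0.71531349 - 47.50482749 * 0.62239564 = 8.4893

Answer: Price = 8.4893


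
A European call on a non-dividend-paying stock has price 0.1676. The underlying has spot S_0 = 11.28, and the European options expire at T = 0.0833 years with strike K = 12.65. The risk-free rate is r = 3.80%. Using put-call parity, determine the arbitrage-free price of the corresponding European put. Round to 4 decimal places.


Answer: Put price = 1.4976

Derivation:
Put-call parity: C - P = S_0 * exp(-qT) - K * exp(-rT).
S_0 * exp(-qT) = 11.2800 * 1.00000000 = 11.28000000
K * exp(-rT) = 12.6500 * 0.99683960 = 12.61002100
P = C - S*exp(-qT) + K*exp(-rT)
P = 0.1676 - 11.28000000 + 12.61002100 = 1.4976


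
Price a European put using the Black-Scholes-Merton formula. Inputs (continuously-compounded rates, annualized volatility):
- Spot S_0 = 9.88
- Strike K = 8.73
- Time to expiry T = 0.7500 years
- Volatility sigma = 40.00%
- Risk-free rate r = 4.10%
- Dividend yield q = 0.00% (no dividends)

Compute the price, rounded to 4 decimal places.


Answer: Price = 0.6760

Derivation:
d1 = (ln(S/K) + (r - q + 0.5*sigma^2) * T) / (sigma * sqrt(T)) = 0.61919991
d2 = d1 - sigma * sqrt(T) = 0.27278975
exp(-rT) = 0.96971797; exp(-qT) = 1.00000000
P = K * exp(-rT) * N(-d2) - S_0 * exp(-qT) * N(-d1)
N(-d1) = 0.26789233; N(-d2) = 0.39250742
P = 8.7300 * 0.96971797 * 0.39250742 - 9.8800 * 1.00000000 * 0.26789233 = 0.6760


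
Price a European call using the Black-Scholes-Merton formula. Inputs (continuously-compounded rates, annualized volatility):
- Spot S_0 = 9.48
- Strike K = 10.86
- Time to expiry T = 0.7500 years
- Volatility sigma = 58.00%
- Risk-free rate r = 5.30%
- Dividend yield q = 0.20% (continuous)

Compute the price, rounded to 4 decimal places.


d1 = (ln(S/K) + (r - q + 0.5*sigma^2) * T) / (sigma * sqrt(T)) = 0.05673562
d2 = d1 - sigma * sqrt(T) = -0.44555912
exp(-rT) = 0.96102967; exp(-qT) = 0.99850112
C = S_0 * exp(-qT) * N(d1) - K * exp(-rT) * N(d2)
N(d1) = 0.52262210; N(d2) = 0.32795787
C = 9.4800 * 0.99850112 * 0.52262210 - 10.8600 * 0.96102967 * 0.32795787 = 1.5242

Answer: Price = 1.5242


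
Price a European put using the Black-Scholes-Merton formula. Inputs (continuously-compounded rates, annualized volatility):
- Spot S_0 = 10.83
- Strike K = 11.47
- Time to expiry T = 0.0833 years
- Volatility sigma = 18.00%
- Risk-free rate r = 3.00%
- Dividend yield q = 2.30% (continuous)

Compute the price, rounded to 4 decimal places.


Answer: Price = 0.6722

Derivation:
d1 = (ln(S/K) + (r - q + 0.5*sigma^2) * T) / (sigma * sqrt(T)) = -1.06797117
d2 = d1 - sigma * sqrt(T) = -1.11992230
exp(-rT) = 0.99750412; exp(-qT) = 0.99808593
P = K * exp(-rT) * N(-d2) - S_0 * exp(-qT) * N(-d1)
N(-d1) = 0.85723324; N(-d2) = 0.86862656
P = 11.4700 * 0.99750412 * 0.86862656 - 10.8300 * 0.99808593 * 0.85723324 = 0.6722


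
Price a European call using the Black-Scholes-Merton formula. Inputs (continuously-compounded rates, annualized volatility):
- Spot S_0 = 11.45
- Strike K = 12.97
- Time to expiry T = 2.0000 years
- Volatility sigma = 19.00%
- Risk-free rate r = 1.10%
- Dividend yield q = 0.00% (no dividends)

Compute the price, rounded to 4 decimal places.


Answer: Price = 0.7633

Derivation:
d1 = (ln(S/K) + (r - q + 0.5*sigma^2) * T) / (sigma * sqrt(T)) = -0.24767073
d2 = d1 - sigma * sqrt(T) = -0.51637131
exp(-rT) = 0.97824024; exp(-qT) = 1.00000000
C = S_0 * exp(-qT) * N(d1) - K * exp(-rT) * N(d2)
N(d1) = 0.40219459; N(d2) = 0.30279755
C = 11.4500 * 1.00000000 * 0.40219459 - 12.9700 * 0.97824024 * 0.30279755 = 0.7633


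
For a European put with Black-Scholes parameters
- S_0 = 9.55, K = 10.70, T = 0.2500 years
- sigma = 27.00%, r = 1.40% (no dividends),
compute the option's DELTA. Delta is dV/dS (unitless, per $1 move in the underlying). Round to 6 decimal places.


Answer: Delta = -0.773016

Derivation:
d1 = -0.7488154591; d2 = -0.8838154591
phi(d1) = 0.3014048718; exp(-qT) = 1.0000000000; exp(-rT) = 0.9965061179
N(-d1) = 0.7730157796
Delta = -exp(-qT) * N(-d1) = -1.0000000000 * 0.7730157796 = -0.773016


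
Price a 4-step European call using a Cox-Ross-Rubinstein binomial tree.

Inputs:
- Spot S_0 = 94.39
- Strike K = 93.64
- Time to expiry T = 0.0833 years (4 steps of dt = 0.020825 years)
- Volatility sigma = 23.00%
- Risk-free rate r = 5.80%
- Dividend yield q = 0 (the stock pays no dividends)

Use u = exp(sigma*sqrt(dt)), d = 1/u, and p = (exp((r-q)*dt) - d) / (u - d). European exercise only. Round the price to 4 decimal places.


Answer: Price = V(0,0) = 3.1014

Derivation:
dt = T/N = 0.020825
u = exp(sigma*sqrt(dt)) = 1.033748; d = 1/u = 0.967354
p = (exp((r-q)*dt) - d) / (u - d) = 0.509906
Discount per step: exp(-r*dt) = 0.998793
Stock lattice S(k, i) with i counting down-moves:
  k=0: S(0,0) = 94.3900
  k=1: S(1,0) = 97.5755; S(1,1) = 91.3085
  k=2: S(2,0) = 100.8684; S(2,1) = 94.3900; S(2,2) = 88.3276
  k=3: S(3,0) = 104.2725; S(3,1) = 97.5755; S(3,2) = 91.3085; S(3,3) = 85.4441
  k=4: S(4,0) = 107.7915; S(4,1) = 100.8684; S(4,2) = 94.3900; S(4,3) = 88.3276; S(4,4) = 82.6547
Terminal payoffs V(N, i) = max(S_T - K, 0):
  V(4,0) = 14.151536; V(4,1) = 7.228444; V(4,2) = 0.750000; V(4,3) = 0.000000; V(4,4) = 0.000000
Backward induction: V(k, i) = exp(-r*dt) * [p * V(k+1, i) + (1-p) * V(k+1, i+1)].
  V(3,0) = exp(-r*dt) * [p*14.151536 + (1-p)*7.228444] = 10.745584
  V(3,1) = exp(-r*dt) * [p*7.228444 + (1-p)*0.750000] = 4.048505
  V(3,2) = exp(-r*dt) * [p*0.750000 + (1-p)*0.000000] = 0.381968
  V(3,3) = exp(-r*dt) * [p*0.000000 + (1-p)*0.000000] = 0.000000
  V(2,0) = exp(-r*dt) * [p*10.745584 + (1-p)*4.048505] = 7.454377
  V(2,1) = exp(-r*dt) * [p*4.048505 + (1-p)*0.381968] = 2.248840
  V(2,2) = exp(-r*dt) * [p*0.381968 + (1-p)*0.000000] = 0.194533
  V(1,0) = exp(-r*dt) * [p*7.454377 + (1-p)*2.248840] = 4.897257
  V(1,1) = exp(-r*dt) * [p*2.248840 + (1-p)*0.194533] = 1.240537
  V(0,0) = exp(-r*dt) * [p*4.897257 + (1-p)*1.240537] = 3.101372


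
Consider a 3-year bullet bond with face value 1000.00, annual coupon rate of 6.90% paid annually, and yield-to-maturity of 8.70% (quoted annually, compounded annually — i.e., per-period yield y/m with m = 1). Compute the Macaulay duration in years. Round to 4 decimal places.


Answer: Macaulay duration = 2.8057 years

Derivation:
Coupon per period c = face * coupon_rate / m = 69.000000
Periods per year m = 1; per-period yield y/m = 0.087000
Number of cashflows N = 3
Cashflows (t years, CF_t, discount factor 1/(1+y/m)^(m*t), PV):
  t = 1.0000: CF_t = 69.000000, DF = 0.919963, PV = 63.477461
  t = 2.0000: CF_t = 69.000000, DF = 0.846332, PV = 58.396928
  t = 3.0000: CF_t = 1069.000000, DF = 0.778595, PV = 832.317590
Price P = sum_t PV_t = 954.191979
Macaulay numerator sum_t t * PV_t:
  t * PV_t at t = 1.0000: 63.477461
  t * PV_t at t = 2.0000: 116.793856
  t * PV_t at t = 3.0000: 2496.952770
Macaulay duration D = (sum_t t * PV_t) / P = 2677.224087 / 954.191979 = 2.805750


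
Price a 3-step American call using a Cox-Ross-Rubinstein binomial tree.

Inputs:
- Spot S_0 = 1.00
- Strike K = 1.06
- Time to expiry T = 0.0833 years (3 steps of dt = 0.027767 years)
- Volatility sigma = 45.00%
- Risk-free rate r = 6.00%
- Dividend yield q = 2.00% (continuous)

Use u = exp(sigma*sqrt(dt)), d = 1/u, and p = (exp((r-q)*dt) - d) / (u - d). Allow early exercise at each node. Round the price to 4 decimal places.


dt = T/N = 0.027767
u = exp(sigma*sqrt(dt)) = 1.077868; d = 1/u = 0.927757
p = (exp((r-q)*dt) - d) / (u - d) = 0.488666
Discount per step: exp(-r*dt) = 0.998335
Stock lattice S(k, i) with i counting down-moves:
  k=0: S(0,0) = 1.0000
  k=1: S(1,0) = 1.0779; S(1,1) = 0.9278
  k=2: S(2,0) = 1.1618; S(2,1) = 1.0000; S(2,2) = 0.8607
  k=3: S(3,0) = 1.2523; S(3,1) = 1.0779; S(3,2) = 0.9278; S(3,3) = 0.7986
Terminal payoffs V(N, i) = max(S_T - K, 0):
  V(3,0) = 0.192266; V(3,1) = 0.017868; V(3,2) = 0.000000; V(3,3) = 0.000000
Backward induction: V(k, i) = exp(-r*dt) * [p * V(k+1, i) + (1-p) * V(k+1, i+1)]; then take max(V_cont, immediate exercise) for American.
  V(2,0) = exp(-r*dt) * [p*0.192266 + (1-p)*0.017868] = 0.102919; exercise = 0.101799; V(2,0) = max -> 0.102919
  V(2,1) = exp(-r*dt) * [p*0.017868 + (1-p)*0.000000] = 0.008717; exercise = 0.000000; V(2,1) = max -> 0.008717
  V(2,2) = exp(-r*dt) * [p*0.000000 + (1-p)*0.000000] = 0.000000; exercise = 0.000000; V(2,2) = max -> 0.000000
  V(1,0) = exp(-r*dt) * [p*0.102919 + (1-p)*0.008717] = 0.054659; exercise = 0.017868; V(1,0) = max -> 0.054659
  V(1,1) = exp(-r*dt) * [p*0.008717 + (1-p)*0.000000] = 0.004253; exercise = 0.000000; V(1,1) = max -> 0.004253
  V(0,0) = exp(-r*dt) * [p*0.054659 + (1-p)*0.004253] = 0.028836; exercise = 0.000000; V(0,0) = max -> 0.028836

Answer: Price = V(0,0) = 0.0288


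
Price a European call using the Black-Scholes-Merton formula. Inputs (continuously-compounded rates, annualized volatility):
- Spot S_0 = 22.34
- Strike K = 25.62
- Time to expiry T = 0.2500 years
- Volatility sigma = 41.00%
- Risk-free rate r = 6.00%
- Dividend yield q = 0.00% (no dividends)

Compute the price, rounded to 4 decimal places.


Answer: Price = 0.8253

Derivation:
d1 = (ln(S/K) + (r - q + 0.5*sigma^2) * T) / (sigma * sqrt(T)) = -0.49259514
d2 = d1 - sigma * sqrt(T) = -0.69759514
exp(-rT) = 0.98511194; exp(-qT) = 1.00000000
C = S_0 * exp(-qT) * N(d1) - K * exp(-rT) * N(d2)
N(d1) = 0.31114934; N(d2) = 0.24271521
C = 22.3400 * 1.00000000 * 0.31114934 - 25.6200 * 0.98511194 * 0.24271521 = 0.8253


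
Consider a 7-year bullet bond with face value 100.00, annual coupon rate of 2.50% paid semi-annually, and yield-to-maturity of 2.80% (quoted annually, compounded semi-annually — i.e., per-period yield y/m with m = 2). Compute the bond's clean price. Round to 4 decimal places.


Answer: Price = 98.1050

Derivation:
Coupon per period c = face * coupon_rate / m = 1.250000
Periods per year m = 2; per-period yield y/m = 0.014000
Number of cashflows N = 14
Cashflows (t years, CF_t, discount factor 1/(1+y/m)^(m*t), PV):
  t = 0.5000: CF_t = 1.250000, DF = 0.986193, PV = 1.232742
  t = 1.0000: CF_t = 1.250000, DF = 0.972577, PV = 1.215722
  t = 1.5000: CF_t = 1.250000, DF = 0.959149, PV = 1.198936
  t = 2.0000: CF_t = 1.250000, DF = 0.945906, PV = 1.182383
  t = 2.5000: CF_t = 1.250000, DF = 0.932847, PV = 1.166058
  t = 3.0000: CF_t = 1.250000, DF = 0.919967, PV = 1.149959
  t = 3.5000: CF_t = 1.250000, DF = 0.907265, PV = 1.134082
  t = 4.0000: CF_t = 1.250000, DF = 0.894739, PV = 1.118424
  t = 4.5000: CF_t = 1.250000, DF = 0.882386, PV = 1.102982
  t = 5.0000: CF_t = 1.250000, DF = 0.870203, PV = 1.087753
  t = 5.5000: CF_t = 1.250000, DF = 0.858188, PV = 1.072735
  t = 6.0000: CF_t = 1.250000, DF = 0.846339, PV = 1.057924
  t = 6.5000: CF_t = 1.250000, DF = 0.834654, PV = 1.043318
  t = 7.0000: CF_t = 101.250000, DF = 0.823130, PV = 83.341951
Price P = sum_t PV_t = 98.104968


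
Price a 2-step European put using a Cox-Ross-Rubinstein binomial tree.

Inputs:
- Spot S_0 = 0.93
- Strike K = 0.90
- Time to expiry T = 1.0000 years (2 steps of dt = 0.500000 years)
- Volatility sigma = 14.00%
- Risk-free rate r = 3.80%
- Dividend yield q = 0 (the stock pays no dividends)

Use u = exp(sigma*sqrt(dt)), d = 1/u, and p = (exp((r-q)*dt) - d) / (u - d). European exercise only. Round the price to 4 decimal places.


dt = T/N = 0.500000
u = exp(sigma*sqrt(dt)) = 1.104061; d = 1/u = 0.905747
p = (exp((r-q)*dt) - d) / (u - d) = 0.571995
Discount per step: exp(-r*dt) = 0.981179
Stock lattice S(k, i) with i counting down-moves:
  k=0: S(0,0) = 0.9300
  k=1: S(1,0) = 1.0268; S(1,1) = 0.8423
  k=2: S(2,0) = 1.1336; S(2,1) = 0.9300; S(2,2) = 0.7630
Terminal payoffs V(N, i) = max(K - S_T, 0):
  V(2,0) = 0.000000; V(2,1) = 0.000000; V(2,2) = 0.137048
Backward induction: V(k, i) = exp(-r*dt) * [p * V(k+1, i) + (1-p) * V(k+1, i+1)].
  V(1,0) = exp(-r*dt) * [p*0.000000 + (1-p)*0.000000] = 0.000000
  V(1,1) = exp(-r*dt) * [p*0.000000 + (1-p)*0.137048] = 0.057553
  V(0,0) = exp(-r*dt) * [p*0.000000 + (1-p)*0.057553] = 0.024169

Answer: Price = V(0,0) = 0.0242


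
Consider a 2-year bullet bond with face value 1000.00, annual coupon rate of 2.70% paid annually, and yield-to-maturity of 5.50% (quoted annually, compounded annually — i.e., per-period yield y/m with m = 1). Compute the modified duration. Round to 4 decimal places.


Answer: Modified duration = 1.8702

Derivation:
Coupon per period c = face * coupon_rate / m = 27.000000
Periods per year m = 1; per-period yield y/m = 0.055000
Number of cashflows N = 2
Cashflows (t years, CF_t, discount factor 1/(1+y/m)^(m*t), PV):
  t = 1.0000: CF_t = 27.000000, DF = 0.947867, PV = 25.592417
  t = 2.0000: CF_t = 1027.000000, DF = 0.898452, PV = 922.710631
Price P = sum_t PV_t = 948.303048
First compute Macaulay numerator sum_t t * PV_t:
  t * PV_t at t = 1.0000: 25.592417
  t * PV_t at t = 2.0000: 1845.421262
Macaulay duration D = 1871.013679 / 948.303048 = 1.973012
Modified duration = D / (1 + y/m) = 1.973012 / (1 + 0.055000) = 1.870154


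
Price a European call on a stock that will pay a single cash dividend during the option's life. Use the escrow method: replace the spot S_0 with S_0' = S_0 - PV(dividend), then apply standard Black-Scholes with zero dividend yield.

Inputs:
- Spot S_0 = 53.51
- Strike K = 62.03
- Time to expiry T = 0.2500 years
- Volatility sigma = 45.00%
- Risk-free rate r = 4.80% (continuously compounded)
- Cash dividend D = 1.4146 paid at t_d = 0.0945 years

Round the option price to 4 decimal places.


Answer: Price = 1.7440

Derivation:
PV(D) = D * exp(-r * t_d) = 1.4146 * 0.99547427 = 1.40819791
S_0' = S_0 - PV(D) = 53.5100 - 1.40819791 = 52.10180209
d1 = (ln(S_0'/K) + (r + sigma^2/2)*T) / (sigma*sqrt(T)) = -0.60936045
d2 = d1 - sigma*sqrt(T) = -0.83436045
exp(-rT) = 0.98807171
N(d1) = 0.27114277; N(d2) = 0.20203895
C = S_0' * N(d1) - K * exp(-rT) * N(d2) = 52.10180209 * 0.27114277 - 62.0300 * 0.98807171 * 0.20203895 = 1.7440


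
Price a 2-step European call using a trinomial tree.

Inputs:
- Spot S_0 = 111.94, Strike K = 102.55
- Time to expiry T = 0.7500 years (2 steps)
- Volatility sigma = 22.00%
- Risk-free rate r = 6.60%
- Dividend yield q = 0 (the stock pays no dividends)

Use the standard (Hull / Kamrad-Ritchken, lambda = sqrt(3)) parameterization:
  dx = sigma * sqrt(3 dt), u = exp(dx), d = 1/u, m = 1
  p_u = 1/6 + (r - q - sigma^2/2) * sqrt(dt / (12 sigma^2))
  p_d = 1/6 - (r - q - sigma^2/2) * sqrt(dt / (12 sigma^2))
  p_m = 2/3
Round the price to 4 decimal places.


dt = T/N = 0.375000; dx = sigma*sqrt(3*dt) = 0.233345
u = exp(dx) = 1.262817; d = 1/u = 0.791880
p_u = 0.200254, p_m = 0.666667, p_d = 0.133079
Discount per step: exp(-r*dt) = 0.975554
Stock lattice S(k, j) with j the centered position index:
  k=0: S(0,+0) = 111.9400
  k=1: S(1,-1) = 88.6431; S(1,+0) = 111.9400; S(1,+1) = 141.3598
  k=2: S(2,-2) = 70.1947; S(2,-1) = 88.6431; S(2,+0) = 111.9400; S(2,+1) = 141.3598; S(2,+2) = 178.5116
Terminal payoffs V(N, j) = max(S_T - K, 0):
  V(2,-2) = 0.000000; V(2,-1) = 0.000000; V(2,+0) = 9.390000; V(2,+1) = 38.809777; V(2,+2) = 75.961583
Backward induction: V(k, j) = exp(-r*dt) * [p_u * V(k+1, j+1) + p_m * V(k+1, j) + p_d * V(k+1, j-1)]
  V(1,-1) = exp(-r*dt) * [p_u*9.390000 + p_m*0.000000 + p_d*0.000000] = 1.834419
  V(1,+0) = exp(-r*dt) * [p_u*38.809777 + p_m*9.390000 + p_d*0.000000] = 13.688797
  V(1,+1) = exp(-r*dt) * [p_u*75.961583 + p_m*38.809777 + p_d*9.390000] = 41.299509
  V(0,+0) = exp(-r*dt) * [p_u*41.299509 + p_m*13.688797 + p_d*1.834419] = 17.209148

Answer: Price = V(0,0) = 17.2091
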